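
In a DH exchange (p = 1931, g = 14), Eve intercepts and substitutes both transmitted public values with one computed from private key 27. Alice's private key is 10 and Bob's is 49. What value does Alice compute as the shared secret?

Alice receives Eve's public value M = 14^27 mod 1931 instead of the honest one.
14^1 ≡ 14 (mod 1931)
14^2 = (14^1)^2 ≡ 14^2 = 196 ≡ 196 (mod 1931)
14^4 = (14^2)^2 ≡ 196^2 = 38416 ≡ 1727 (mod 1931)
14^8 = (14^4)^2 ≡ 1727^2 = 2982529 ≡ 1065 (mod 1931)
14^16 = (14^8)^2 ≡ 1065^2 = 1134225 ≡ 728 (mod 1931)
14^27 = 14^16 · 14^8 · 14^2 · 14^1 ≡ 728 · 1065 · 196 · 14 ≡ 761 (mod 1931).
So M = 761. Alice computes K = M^10 mod 1931.
761^1 ≡ 761 (mod 1931)
761^2 = (761^1)^2 ≡ 761^2 = 579121 ≡ 1752 (mod 1931)
761^4 = (761^2)^2 ≡ 1752^2 = 3069504 ≡ 1145 (mod 1931)
761^8 = (761^4)^2 ≡ 1145^2 = 1311025 ≡ 1807 (mod 1931)
761^10 = 761^8 · 761^2 ≡ 1807 · 1752 ≡ 955 (mod 1931).

955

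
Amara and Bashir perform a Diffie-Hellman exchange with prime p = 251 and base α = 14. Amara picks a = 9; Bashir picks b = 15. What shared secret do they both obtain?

Bashir sends B = α^b mod p = 14^15 mod 251.
14^1 ≡ 14 (mod 251)
14^2 = (14^1)^2 ≡ 14^2 = 196 ≡ 196 (mod 251)
14^4 = (14^2)^2 ≡ 196^2 = 38416 ≡ 13 (mod 251)
14^8 = (14^4)^2 ≡ 13^2 = 169 ≡ 169 (mod 251)
14^15 = 14^8 · 14^4 · 14^2 · 14^1 ≡ 169 · 13 · 196 · 14 ≡ 50 (mod 251).
So B = 50. Amara then computes K = B^a mod p = 50^9 mod 251.
50^1 ≡ 50 (mod 251)
50^2 = (50^1)^2 ≡ 50^2 = 2500 ≡ 241 (mod 251)
50^4 = (50^2)^2 ≡ 241^2 = 58081 ≡ 100 (mod 251)
50^8 = (50^4)^2 ≡ 100^2 = 10000 ≡ 211 (mod 251)
50^9 = 50^8 · 50^1 ≡ 211 · 50 ≡ 8 (mod 251).

8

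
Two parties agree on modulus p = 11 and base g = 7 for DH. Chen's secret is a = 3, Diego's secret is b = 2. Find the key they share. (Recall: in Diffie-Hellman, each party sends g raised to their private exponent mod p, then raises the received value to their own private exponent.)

4

Diego sends B = g^b mod p = 7^2 mod 11.
7^1 ≡ 7 (mod 11)
7^2 = (7^1)^2 ≡ 7^2 = 49 ≡ 5 (mod 11)
So B = 5. Chen then computes K = B^a mod p = 5^3 mod 11.
5^1 ≡ 5 (mod 11)
5^2 = (5^1)^2 ≡ 5^2 = 25 ≡ 3 (mod 11)
5^3 = 5^2 · 5^1 ≡ 3 · 5 ≡ 4 (mod 11).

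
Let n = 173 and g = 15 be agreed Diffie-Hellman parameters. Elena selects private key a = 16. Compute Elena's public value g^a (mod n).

22

Public value = 15^16 (mod 173).
15^1 ≡ 15 (mod 173)
15^2 = (15^1)^2 ≡ 15^2 = 225 ≡ 52 (mod 173)
15^4 = (15^2)^2 ≡ 52^2 = 2704 ≡ 109 (mod 173)
15^8 = (15^4)^2 ≡ 109^2 = 11881 ≡ 117 (mod 173)
15^16 = (15^8)^2 ≡ 117^2 = 13689 ≡ 22 (mod 173)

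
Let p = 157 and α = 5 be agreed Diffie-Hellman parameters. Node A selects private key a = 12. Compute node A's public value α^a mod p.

130

Public value = 5^12 mod 157.
5^1 ≡ 5 (mod 157)
5^2 = (5^1)^2 ≡ 5^2 = 25 ≡ 25 (mod 157)
5^4 = (5^2)^2 ≡ 25^2 = 625 ≡ 154 (mod 157)
5^8 = (5^4)^2 ≡ 154^2 = 23716 ≡ 9 (mod 157)
5^12 = 5^8 · 5^4 ≡ 9 · 154 ≡ 130 (mod 157).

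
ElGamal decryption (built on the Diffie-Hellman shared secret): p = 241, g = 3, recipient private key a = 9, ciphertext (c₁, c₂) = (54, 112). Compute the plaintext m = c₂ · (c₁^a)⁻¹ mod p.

Shared mask s = c₁^a mod p = 54^9 mod 241.
54^1 ≡ 54 (mod 241)
54^2 = (54^1)^2 ≡ 54^2 = 2916 ≡ 24 (mod 241)
54^4 = (54^2)^2 ≡ 24^2 = 576 ≡ 94 (mod 241)
54^8 = (54^4)^2 ≡ 94^2 = 8836 ≡ 160 (mod 241)
54^9 = 54^8 · 54^1 ≡ 160 · 54 ≡ 205 (mod 241).
So s = 205; s⁻¹ ≡ 87 (mod 241).
m = c₂ · s⁻¹ mod 241 = 112 · 87 mod 241 = 104.

104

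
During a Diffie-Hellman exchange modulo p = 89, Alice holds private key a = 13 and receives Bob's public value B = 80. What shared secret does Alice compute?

Shared key K = 80^13 mod 89.
80^1 ≡ 80 (mod 89)
80^2 = (80^1)^2 ≡ 80^2 = 6400 ≡ 81 (mod 89)
80^4 = (80^2)^2 ≡ 81^2 = 6561 ≡ 64 (mod 89)
80^8 = (80^4)^2 ≡ 64^2 = 4096 ≡ 2 (mod 89)
80^13 = 80^8 · 80^4 · 80^1 ≡ 2 · 64 · 80 ≡ 5 (mod 89).

5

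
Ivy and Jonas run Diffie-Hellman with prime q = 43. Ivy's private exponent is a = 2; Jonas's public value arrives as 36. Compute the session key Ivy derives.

Shared key K = 36^2 mod 43.
36^1 ≡ 36 (mod 43)
36^2 = (36^1)^2 ≡ 36^2 = 1296 ≡ 6 (mod 43)

6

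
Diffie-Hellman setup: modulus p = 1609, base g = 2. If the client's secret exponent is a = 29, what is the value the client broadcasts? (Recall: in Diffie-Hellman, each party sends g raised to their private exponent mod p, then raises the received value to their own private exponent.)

Public value = 2^29 mod 1609.
2^1 ≡ 2 (mod 1609)
2^2 = (2^1)^2 ≡ 2^2 = 4 ≡ 4 (mod 1609)
2^4 = (2^2)^2 ≡ 4^2 = 16 ≡ 16 (mod 1609)
2^8 = (2^4)^2 ≡ 16^2 = 256 ≡ 256 (mod 1609)
2^16 = (2^8)^2 ≡ 256^2 = 65536 ≡ 1176 (mod 1609)
2^29 = 2^16 · 2^8 · 2^4 · 2^1 ≡ 1176 · 256 · 16 · 2 ≡ 709 (mod 1609).

709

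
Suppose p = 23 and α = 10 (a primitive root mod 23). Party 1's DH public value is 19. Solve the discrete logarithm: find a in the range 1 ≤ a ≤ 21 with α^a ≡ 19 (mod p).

5

Try successive powers of 10 modulo 23:
10^1 ≡ 10
10^2 ≡ 8
10^3 ≡ 11
10^4 ≡ 18
10^5 ≡ 19
Found: a = 5.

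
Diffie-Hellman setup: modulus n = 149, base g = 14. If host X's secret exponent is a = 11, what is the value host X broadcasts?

43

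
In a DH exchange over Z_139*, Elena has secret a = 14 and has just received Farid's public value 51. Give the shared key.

4

Shared key K = 51^14 mod 139.
51^1 ≡ 51 (mod 139)
51^2 = (51^1)^2 ≡ 51^2 = 2601 ≡ 99 (mod 139)
51^4 = (51^2)^2 ≡ 99^2 = 9801 ≡ 71 (mod 139)
51^8 = (51^4)^2 ≡ 71^2 = 5041 ≡ 37 (mod 139)
51^14 = 51^8 · 51^4 · 51^2 ≡ 37 · 71 · 99 ≡ 4 (mod 139).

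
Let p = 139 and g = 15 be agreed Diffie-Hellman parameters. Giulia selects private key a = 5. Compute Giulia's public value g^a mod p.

18

Public value = 15^5 mod 139.
15^1 ≡ 15 (mod 139)
15^2 = (15^1)^2 ≡ 15^2 = 225 ≡ 86 (mod 139)
15^4 = (15^2)^2 ≡ 86^2 = 7396 ≡ 29 (mod 139)
15^5 = 15^4 · 15^1 ≡ 29 · 15 ≡ 18 (mod 139).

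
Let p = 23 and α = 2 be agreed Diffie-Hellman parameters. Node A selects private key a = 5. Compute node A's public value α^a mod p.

Public value = 2^5 mod 23.
2^1 ≡ 2 (mod 23)
2^2 = (2^1)^2 ≡ 2^2 = 4 ≡ 4 (mod 23)
2^4 = (2^2)^2 ≡ 4^2 = 16 ≡ 16 (mod 23)
2^5 = 2^4 · 2^1 ≡ 16 · 2 ≡ 9 (mod 23).

9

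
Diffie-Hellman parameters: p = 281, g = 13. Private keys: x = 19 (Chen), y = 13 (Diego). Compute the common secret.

Chen sends A = g^x mod p = 13^19 mod 281.
13^1 ≡ 13 (mod 281)
13^2 = (13^1)^2 ≡ 13^2 = 169 ≡ 169 (mod 281)
13^4 = (13^2)^2 ≡ 169^2 = 28561 ≡ 180 (mod 281)
13^8 = (13^4)^2 ≡ 180^2 = 32400 ≡ 85 (mod 281)
13^16 = (13^8)^2 ≡ 85^2 = 7225 ≡ 200 (mod 281)
13^19 = 13^16 · 13^2 · 13^1 ≡ 200 · 169 · 13 ≡ 197 (mod 281).
So A = 197. Diego then computes K = A^y mod p = 197^13 mod 281.
197^1 ≡ 197 (mod 281)
197^2 = (197^1)^2 ≡ 197^2 = 38809 ≡ 31 (mod 281)
197^4 = (197^2)^2 ≡ 31^2 = 961 ≡ 118 (mod 281)
197^8 = (197^4)^2 ≡ 118^2 = 13924 ≡ 155 (mod 281)
197^13 = 197^8 · 197^4 · 197^1 ≡ 155 · 118 · 197 ≡ 148 (mod 281).

148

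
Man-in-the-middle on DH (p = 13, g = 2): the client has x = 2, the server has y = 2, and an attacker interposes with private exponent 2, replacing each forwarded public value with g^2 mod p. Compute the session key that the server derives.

The server receives an attacker's public value M = 2^2 mod 13 instead of the honest one.
2^1 ≡ 2 (mod 13)
2^2 = (2^1)^2 ≡ 2^2 = 4 ≡ 4 (mod 13)
So M = 4. The server computes K = M^2 mod 13.
4^1 ≡ 4 (mod 13)
4^2 = (4^1)^2 ≡ 4^2 = 16 ≡ 3 (mod 13)

3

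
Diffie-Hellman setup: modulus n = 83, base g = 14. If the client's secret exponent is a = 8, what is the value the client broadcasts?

3

Public value = 14^8 mod 83.
14^1 ≡ 14 (mod 83)
14^2 = (14^1)^2 ≡ 14^2 = 196 ≡ 30 (mod 83)
14^4 = (14^2)^2 ≡ 30^2 = 900 ≡ 70 (mod 83)
14^8 = (14^4)^2 ≡ 70^2 = 4900 ≡ 3 (mod 83)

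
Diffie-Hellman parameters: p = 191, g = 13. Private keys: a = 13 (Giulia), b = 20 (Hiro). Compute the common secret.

5

Giulia sends A = g^a mod p = 13^13 mod 191.
13^1 ≡ 13 (mod 191)
13^2 = (13^1)^2 ≡ 13^2 = 169 ≡ 169 (mod 191)
13^4 = (13^2)^2 ≡ 169^2 = 28561 ≡ 102 (mod 191)
13^8 = (13^4)^2 ≡ 102^2 = 10404 ≡ 90 (mod 191)
13^13 = 13^8 · 13^4 · 13^1 ≡ 90 · 102 · 13 ≡ 156 (mod 191).
So A = 156. Hiro then computes K = A^b mod p = 156^20 mod 191.
156^1 ≡ 156 (mod 191)
156^2 = (156^1)^2 ≡ 156^2 = 24336 ≡ 79 (mod 191)
156^4 = (156^2)^2 ≡ 79^2 = 6241 ≡ 129 (mod 191)
156^8 = (156^4)^2 ≡ 129^2 = 16641 ≡ 24 (mod 191)
156^16 = (156^8)^2 ≡ 24^2 = 576 ≡ 3 (mod 191)
156^20 = 156^16 · 156^4 ≡ 3 · 129 ≡ 5 (mod 191).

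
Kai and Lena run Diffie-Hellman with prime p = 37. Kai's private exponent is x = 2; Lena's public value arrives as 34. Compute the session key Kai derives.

9

Shared key K = 34^2 mod 37.
34^1 ≡ 34 (mod 37)
34^2 = (34^1)^2 ≡ 34^2 = 1156 ≡ 9 (mod 37)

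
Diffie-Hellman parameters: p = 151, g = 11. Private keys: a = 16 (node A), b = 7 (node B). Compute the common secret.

31

Node A sends A = g^a mod p = 11^16 mod 151.
11^1 ≡ 11 (mod 151)
11^2 = (11^1)^2 ≡ 11^2 = 121 ≡ 121 (mod 151)
11^4 = (11^2)^2 ≡ 121^2 = 14641 ≡ 145 (mod 151)
11^8 = (11^4)^2 ≡ 145^2 = 21025 ≡ 36 (mod 151)
11^16 = (11^8)^2 ≡ 36^2 = 1296 ≡ 88 (mod 151)
So A = 88. Node B then computes K = A^b mod p = 88^7 mod 151.
88^1 ≡ 88 (mod 151)
88^2 = (88^1)^2 ≡ 88^2 = 7744 ≡ 43 (mod 151)
88^4 = (88^2)^2 ≡ 43^2 = 1849 ≡ 37 (mod 151)
88^7 = 88^4 · 88^2 · 88^1 ≡ 37 · 43 · 88 ≡ 31 (mod 151).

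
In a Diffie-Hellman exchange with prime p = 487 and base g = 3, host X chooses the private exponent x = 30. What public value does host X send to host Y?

312

Public value = 3^{30} \pmod{487}.
3^1 ≡ 3 (mod 487)
3^2 = (3^1)^2 ≡ 3^2 = 9 ≡ 9 (mod 487)
3^4 = (3^2)^2 ≡ 9^2 = 81 ≡ 81 (mod 487)
3^8 = (3^4)^2 ≡ 81^2 = 6561 ≡ 230 (mod 487)
3^16 = (3^8)^2 ≡ 230^2 = 52900 ≡ 304 (mod 487)
3^30 = 3^16 · 3^8 · 3^4 · 3^2 ≡ 304 · 230 · 81 · 9 ≡ 312 (mod 487).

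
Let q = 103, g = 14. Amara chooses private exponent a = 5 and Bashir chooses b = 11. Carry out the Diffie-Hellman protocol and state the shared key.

Bashir sends B = g^b mod q = 14^11 mod 103.
14^1 ≡ 14 (mod 103)
14^2 = (14^1)^2 ≡ 14^2 = 196 ≡ 93 (mod 103)
14^4 = (14^2)^2 ≡ 93^2 = 8649 ≡ 100 (mod 103)
14^8 = (14^4)^2 ≡ 100^2 = 10000 ≡ 9 (mod 103)
14^11 = 14^8 · 14^2 · 14^1 ≡ 9 · 93 · 14 ≡ 79 (mod 103).
So B = 79. Amara then computes K = B^a mod q = 79^5 mod 103.
79^1 ≡ 79 (mod 103)
79^2 = (79^1)^2 ≡ 79^2 = 6241 ≡ 61 (mod 103)
79^4 = (79^2)^2 ≡ 61^2 = 3721 ≡ 13 (mod 103)
79^5 = 79^4 · 79^1 ≡ 13 · 79 ≡ 100 (mod 103).

100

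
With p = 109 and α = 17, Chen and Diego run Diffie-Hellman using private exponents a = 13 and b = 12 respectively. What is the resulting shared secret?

63

Chen sends A = α^a mod p = 17^13 mod 109.
17^1 ≡ 17 (mod 109)
17^2 = (17^1)^2 ≡ 17^2 = 289 ≡ 71 (mod 109)
17^4 = (17^2)^2 ≡ 71^2 = 5041 ≡ 27 (mod 109)
17^8 = (17^4)^2 ≡ 27^2 = 729 ≡ 75 (mod 109)
17^13 = 17^8 · 17^4 · 17^1 ≡ 75 · 27 · 17 ≡ 90 (mod 109).
So A = 90. Diego then computes K = A^b mod p = 90^12 mod 109.
90^1 ≡ 90 (mod 109)
90^2 = (90^1)^2 ≡ 90^2 = 8100 ≡ 34 (mod 109)
90^4 = (90^2)^2 ≡ 34^2 = 1156 ≡ 66 (mod 109)
90^8 = (90^4)^2 ≡ 66^2 = 4356 ≡ 105 (mod 109)
90^12 = 90^8 · 90^4 ≡ 105 · 66 ≡ 63 (mod 109).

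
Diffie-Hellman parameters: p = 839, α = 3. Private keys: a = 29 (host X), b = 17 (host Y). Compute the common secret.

Host X sends A = α^a mod p = 3^29 mod 839.
3^1 ≡ 3 (mod 839)
3^2 = (3^1)^2 ≡ 3^2 = 9 ≡ 9 (mod 839)
3^4 = (3^2)^2 ≡ 9^2 = 81 ≡ 81 (mod 839)
3^8 = (3^4)^2 ≡ 81^2 = 6561 ≡ 688 (mod 839)
3^16 = (3^8)^2 ≡ 688^2 = 473344 ≡ 148 (mod 839)
3^29 = 3^16 · 3^8 · 3^4 · 3^1 ≡ 148 · 688 · 81 · 3 ≡ 283 (mod 839).
So A = 283. Host Y then computes K = A^b mod p = 283^17 mod 839.
283^1 ≡ 283 (mod 839)
283^2 = (283^1)^2 ≡ 283^2 = 80089 ≡ 384 (mod 839)
283^4 = (283^2)^2 ≡ 384^2 = 147456 ≡ 631 (mod 839)
283^8 = (283^4)^2 ≡ 631^2 = 398161 ≡ 475 (mod 839)
283^16 = (283^8)^2 ≡ 475^2 = 225625 ≡ 773 (mod 839)
283^17 = 283^16 · 283^1 ≡ 773 · 283 ≡ 619 (mod 839).

619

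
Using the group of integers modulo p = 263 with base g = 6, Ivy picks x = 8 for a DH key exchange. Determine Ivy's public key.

98

Public value = 6^8 mod 263.
6^1 ≡ 6 (mod 263)
6^2 = (6^1)^2 ≡ 6^2 = 36 ≡ 36 (mod 263)
6^4 = (6^2)^2 ≡ 36^2 = 1296 ≡ 244 (mod 263)
6^8 = (6^4)^2 ≡ 244^2 = 59536 ≡ 98 (mod 263)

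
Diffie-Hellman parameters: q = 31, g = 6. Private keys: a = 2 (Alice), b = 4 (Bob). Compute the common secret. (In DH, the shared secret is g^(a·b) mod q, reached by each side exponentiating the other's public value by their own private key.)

5

Bob sends B = g^b mod q = 6^4 mod 31.
6^1 ≡ 6 (mod 31)
6^2 = (6^1)^2 ≡ 6^2 = 36 ≡ 5 (mod 31)
6^4 = (6^2)^2 ≡ 5^2 = 25 ≡ 25 (mod 31)
So B = 25. Alice then computes K = B^a mod q = 25^2 mod 31.
25^1 ≡ 25 (mod 31)
25^2 = (25^1)^2 ≡ 25^2 = 625 ≡ 5 (mod 31)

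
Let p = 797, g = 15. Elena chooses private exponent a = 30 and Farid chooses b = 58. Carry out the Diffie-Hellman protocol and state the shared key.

547

Elena sends A = g^a mod p = 15^30 mod 797.
15^1 ≡ 15 (mod 797)
15^2 = (15^1)^2 ≡ 15^2 = 225 ≡ 225 (mod 797)
15^4 = (15^2)^2 ≡ 225^2 = 50625 ≡ 414 (mod 797)
15^8 = (15^4)^2 ≡ 414^2 = 171396 ≡ 41 (mod 797)
15^16 = (15^8)^2 ≡ 41^2 = 1681 ≡ 87 (mod 797)
15^30 = 15^16 · 15^8 · 15^4 · 15^2 ≡ 87 · 41 · 414 · 225 ≡ 735 (mod 797).
So A = 735. Farid then computes K = A^b mod p = 735^58 mod 797.
735^1 ≡ 735 (mod 797)
735^2 = (735^1)^2 ≡ 735^2 = 540225 ≡ 656 (mod 797)
735^4 = (735^2)^2 ≡ 656^2 = 430336 ≡ 753 (mod 797)
735^8 = (735^4)^2 ≡ 753^2 = 567009 ≡ 342 (mod 797)
735^16 = (735^8)^2 ≡ 342^2 = 116964 ≡ 602 (mod 797)
735^32 = (735^16)^2 ≡ 602^2 = 362404 ≡ 566 (mod 797)
735^58 = 735^32 · 735^16 · 735^8 · 735^2 ≡ 566 · 602 · 342 · 656 ≡ 547 (mod 797).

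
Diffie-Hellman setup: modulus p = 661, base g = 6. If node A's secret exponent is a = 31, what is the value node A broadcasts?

175

Public value = 6^31 mod 661.
6^1 ≡ 6 (mod 661)
6^2 = (6^1)^2 ≡ 6^2 = 36 ≡ 36 (mod 661)
6^4 = (6^2)^2 ≡ 36^2 = 1296 ≡ 635 (mod 661)
6^8 = (6^4)^2 ≡ 635^2 = 403225 ≡ 15 (mod 661)
6^16 = (6^8)^2 ≡ 15^2 = 225 ≡ 225 (mod 661)
6^31 = 6^16 · 6^8 · 6^4 · 6^2 · 6^1 ≡ 225 · 15 · 635 · 36 · 6 ≡ 175 (mod 661).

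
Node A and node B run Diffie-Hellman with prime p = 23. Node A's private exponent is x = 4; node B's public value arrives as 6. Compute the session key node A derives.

Shared key K = 6^4 mod 23.
6^1 ≡ 6 (mod 23)
6^2 = (6^1)^2 ≡ 6^2 = 36 ≡ 13 (mod 23)
6^4 = (6^2)^2 ≡ 13^2 = 169 ≡ 8 (mod 23)

8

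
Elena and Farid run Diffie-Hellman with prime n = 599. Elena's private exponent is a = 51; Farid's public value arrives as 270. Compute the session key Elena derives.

Shared key K = 270^51 mod 599.
270^1 ≡ 270 (mod 599)
270^2 = (270^1)^2 ≡ 270^2 = 72900 ≡ 421 (mod 599)
270^4 = (270^2)^2 ≡ 421^2 = 177241 ≡ 536 (mod 599)
270^8 = (270^4)^2 ≡ 536^2 = 287296 ≡ 375 (mod 599)
270^16 = (270^8)^2 ≡ 375^2 = 140625 ≡ 459 (mod 599)
270^32 = (270^16)^2 ≡ 459^2 = 210681 ≡ 432 (mod 599)
270^51 = 270^32 · 270^16 · 270^2 · 270^1 ≡ 432 · 459 · 421 · 270 ≡ 335 (mod 599).

335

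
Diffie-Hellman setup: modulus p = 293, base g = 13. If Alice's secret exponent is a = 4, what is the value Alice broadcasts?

Public value = 13^4 mod 293.
13^1 ≡ 13 (mod 293)
13^2 = (13^1)^2 ≡ 13^2 = 169 ≡ 169 (mod 293)
13^4 = (13^2)^2 ≡ 169^2 = 28561 ≡ 140 (mod 293)

140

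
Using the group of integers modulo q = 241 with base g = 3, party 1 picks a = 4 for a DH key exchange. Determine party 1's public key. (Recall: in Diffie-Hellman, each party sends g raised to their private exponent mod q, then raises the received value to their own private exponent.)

Public value = 3^4 mod 241.
3^1 ≡ 3 (mod 241)
3^2 = (3^1)^2 ≡ 3^2 = 9 ≡ 9 (mod 241)
3^4 = (3^2)^2 ≡ 9^2 = 81 ≡ 81 (mod 241)

81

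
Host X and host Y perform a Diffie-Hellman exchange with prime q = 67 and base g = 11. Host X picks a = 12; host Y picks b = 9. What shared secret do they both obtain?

Host X sends A = g^a mod q = 11^12 mod 67.
11^1 ≡ 11 (mod 67)
11^2 = (11^1)^2 ≡ 11^2 = 121 ≡ 54 (mod 67)
11^4 = (11^2)^2 ≡ 54^2 = 2916 ≡ 35 (mod 67)
11^8 = (11^4)^2 ≡ 35^2 = 1225 ≡ 19 (mod 67)
11^12 = 11^8 · 11^4 ≡ 19 · 35 ≡ 62 (mod 67).
So A = 62. Host Y then computes K = A^b mod q = 62^9 mod 67.
62^1 ≡ 62 (mod 67)
62^2 = (62^1)^2 ≡ 62^2 = 3844 ≡ 25 (mod 67)
62^4 = (62^2)^2 ≡ 25^2 = 625 ≡ 22 (mod 67)
62^8 = (62^4)^2 ≡ 22^2 = 484 ≡ 15 (mod 67)
62^9 = 62^8 · 62^1 ≡ 15 · 62 ≡ 59 (mod 67).

59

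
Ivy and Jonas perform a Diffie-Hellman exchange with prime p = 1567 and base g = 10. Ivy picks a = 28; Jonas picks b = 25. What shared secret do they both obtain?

Jonas sends B = g^b mod p = 10^25 mod 1567.
10^1 ≡ 10 (mod 1567)
10^2 = (10^1)^2 ≡ 10^2 = 100 ≡ 100 (mod 1567)
10^4 = (10^2)^2 ≡ 100^2 = 10000 ≡ 598 (mod 1567)
10^8 = (10^4)^2 ≡ 598^2 = 357604 ≡ 328 (mod 1567)
10^16 = (10^8)^2 ≡ 328^2 = 107584 ≡ 1028 (mod 1567)
10^25 = 10^16 · 10^8 · 10^1 ≡ 1028 · 328 · 10 ≡ 1223 (mod 1567).
So B = 1223. Ivy then computes K = B^a mod p = 1223^28 mod 1567.
1223^1 ≡ 1223 (mod 1567)
1223^2 = (1223^1)^2 ≡ 1223^2 = 1495729 ≡ 811 (mod 1567)
1223^4 = (1223^2)^2 ≡ 811^2 = 657721 ≡ 1148 (mod 1567)
1223^8 = (1223^4)^2 ≡ 1148^2 = 1317904 ≡ 57 (mod 1567)
1223^16 = (1223^8)^2 ≡ 57^2 = 3249 ≡ 115 (mod 1567)
1223^28 = 1223^16 · 1223^8 · 1223^4 ≡ 115 · 57 · 1148 ≡ 406 (mod 1567).

406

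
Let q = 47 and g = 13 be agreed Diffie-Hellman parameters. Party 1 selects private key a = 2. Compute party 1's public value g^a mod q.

28

Public value = 13^2 mod 47.
13^1 ≡ 13 (mod 47)
13^2 = (13^1)^2 ≡ 13^2 = 169 ≡ 28 (mod 47)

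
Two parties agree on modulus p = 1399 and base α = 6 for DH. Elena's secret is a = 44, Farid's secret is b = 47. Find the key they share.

622

Elena sends A = α^a mod p = 6^44 mod 1399.
6^1 ≡ 6 (mod 1399)
6^2 = (6^1)^2 ≡ 6^2 = 36 ≡ 36 (mod 1399)
6^4 = (6^2)^2 ≡ 36^2 = 1296 ≡ 1296 (mod 1399)
6^8 = (6^4)^2 ≡ 1296^2 = 1679616 ≡ 816 (mod 1399)
6^16 = (6^8)^2 ≡ 816^2 = 665856 ≡ 1331 (mod 1399)
6^32 = (6^16)^2 ≡ 1331^2 = 1771561 ≡ 427 (mod 1399)
6^44 = 6^32 · 6^8 · 6^4 ≡ 427 · 816 · 1296 ≡ 51 (mod 1399).
So A = 51. Farid then computes K = A^b mod p = 51^47 mod 1399.
51^1 ≡ 51 (mod 1399)
51^2 = (51^1)^2 ≡ 51^2 = 2601 ≡ 1202 (mod 1399)
51^4 = (51^2)^2 ≡ 1202^2 = 1444804 ≡ 1036 (mod 1399)
51^8 = (51^4)^2 ≡ 1036^2 = 1073296 ≡ 263 (mod 1399)
51^16 = (51^8)^2 ≡ 263^2 = 69169 ≡ 618 (mod 1399)
51^32 = (51^16)^2 ≡ 618^2 = 381924 ≡ 1396 (mod 1399)
51^47 = 51^32 · 51^8 · 51^4 · 51^2 · 51^1 ≡ 1396 · 263 · 1036 · 1202 · 51 ≡ 622 (mod 1399).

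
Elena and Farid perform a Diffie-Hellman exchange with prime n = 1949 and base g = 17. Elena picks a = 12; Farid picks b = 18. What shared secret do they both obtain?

1255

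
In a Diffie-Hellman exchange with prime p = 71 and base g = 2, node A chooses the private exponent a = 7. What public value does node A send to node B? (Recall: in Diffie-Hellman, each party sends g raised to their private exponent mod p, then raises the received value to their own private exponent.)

Public value = 2^7 mod 71.
2^1 ≡ 2 (mod 71)
2^2 = (2^1)^2 ≡ 2^2 = 4 ≡ 4 (mod 71)
2^4 = (2^2)^2 ≡ 4^2 = 16 ≡ 16 (mod 71)
2^7 = 2^4 · 2^2 · 2^1 ≡ 16 · 4 · 2 ≡ 57 (mod 71).

57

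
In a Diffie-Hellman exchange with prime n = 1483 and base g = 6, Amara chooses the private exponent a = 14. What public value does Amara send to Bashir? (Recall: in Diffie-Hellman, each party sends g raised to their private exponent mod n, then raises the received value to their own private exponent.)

Public value = 6^14 mod 1483.
6^1 ≡ 6 (mod 1483)
6^2 = (6^1)^2 ≡ 6^2 = 36 ≡ 36 (mod 1483)
6^4 = (6^2)^2 ≡ 36^2 = 1296 ≡ 1296 (mod 1483)
6^8 = (6^4)^2 ≡ 1296^2 = 1679616 ≡ 860 (mod 1483)
6^14 = 6^8 · 6^4 · 6^2 ≡ 860 · 1296 · 36 ≡ 112 (mod 1483).

112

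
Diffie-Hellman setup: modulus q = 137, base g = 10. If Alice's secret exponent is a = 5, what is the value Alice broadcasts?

127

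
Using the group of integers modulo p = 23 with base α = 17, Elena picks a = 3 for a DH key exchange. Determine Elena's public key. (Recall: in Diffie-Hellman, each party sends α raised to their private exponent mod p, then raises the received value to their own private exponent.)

14

Public value = 17^3 (mod 23).
17^1 ≡ 17 (mod 23)
17^2 = (17^1)^2 ≡ 17^2 = 289 ≡ 13 (mod 23)
17^3 = 17^2 · 17^1 ≡ 13 · 17 ≡ 14 (mod 23).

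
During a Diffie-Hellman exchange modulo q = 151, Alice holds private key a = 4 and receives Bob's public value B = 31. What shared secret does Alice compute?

5

Shared key K = 31^4 mod 151.
31^1 ≡ 31 (mod 151)
31^2 = (31^1)^2 ≡ 31^2 = 961 ≡ 55 (mod 151)
31^4 = (31^2)^2 ≡ 55^2 = 3025 ≡ 5 (mod 151)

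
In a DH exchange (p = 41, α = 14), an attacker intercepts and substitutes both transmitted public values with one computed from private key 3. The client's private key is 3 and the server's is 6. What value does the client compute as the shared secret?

The client receives an attacker's public value M = 14^3 mod 41 instead of the honest one.
14^1 ≡ 14 (mod 41)
14^2 = (14^1)^2 ≡ 14^2 = 196 ≡ 32 (mod 41)
14^3 = 14^2 · 14^1 ≡ 32 · 14 ≡ 38 (mod 41).
So M = 38. The client computes K = M^3 mod 41.
38^1 ≡ 38 (mod 41)
38^2 = (38^1)^2 ≡ 38^2 = 1444 ≡ 9 (mod 41)
38^3 = 38^2 · 38^1 ≡ 9 · 38 ≡ 14 (mod 41).

14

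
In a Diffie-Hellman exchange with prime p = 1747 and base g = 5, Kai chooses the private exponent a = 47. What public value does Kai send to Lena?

Public value = 5^47 (mod 1747).
5^1 ≡ 5 (mod 1747)
5^2 = (5^1)^2 ≡ 5^2 = 25 ≡ 25 (mod 1747)
5^4 = (5^2)^2 ≡ 25^2 = 625 ≡ 625 (mod 1747)
5^8 = (5^4)^2 ≡ 625^2 = 390625 ≡ 1044 (mod 1747)
5^16 = (5^8)^2 ≡ 1044^2 = 1089936 ≡ 1555 (mod 1747)
5^32 = (5^16)^2 ≡ 1555^2 = 2418025 ≡ 177 (mod 1747)
5^47 = 5^32 · 5^8 · 5^4 · 5^2 · 5^1 ≡ 177 · 1044 · 625 · 25 · 5 ≡ 890 (mod 1747).

890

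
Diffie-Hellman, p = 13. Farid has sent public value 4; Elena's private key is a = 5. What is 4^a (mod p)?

Shared key K = 4^5 mod 13.
4^1 ≡ 4 (mod 13)
4^2 = (4^1)^2 ≡ 4^2 = 16 ≡ 3 (mod 13)
4^4 = (4^2)^2 ≡ 3^2 = 9 ≡ 9 (mod 13)
4^5 = 4^4 · 4^1 ≡ 9 · 4 ≡ 10 (mod 13).

10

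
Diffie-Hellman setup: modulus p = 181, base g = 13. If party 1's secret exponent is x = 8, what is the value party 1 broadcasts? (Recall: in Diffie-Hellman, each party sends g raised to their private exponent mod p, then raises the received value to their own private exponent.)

Public value = 13^8 mod 181.
13^1 ≡ 13 (mod 181)
13^2 = (13^1)^2 ≡ 13^2 = 169 ≡ 169 (mod 181)
13^4 = (13^2)^2 ≡ 169^2 = 28561 ≡ 144 (mod 181)
13^8 = (13^4)^2 ≡ 144^2 = 20736 ≡ 102 (mod 181)

102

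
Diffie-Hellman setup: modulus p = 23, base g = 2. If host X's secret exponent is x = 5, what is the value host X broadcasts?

Public value = 2^5 mod 23.
2^1 ≡ 2 (mod 23)
2^2 = (2^1)^2 ≡ 2^2 = 4 ≡ 4 (mod 23)
2^4 = (2^2)^2 ≡ 4^2 = 16 ≡ 16 (mod 23)
2^5 = 2^4 · 2^1 ≡ 16 · 2 ≡ 9 (mod 23).

9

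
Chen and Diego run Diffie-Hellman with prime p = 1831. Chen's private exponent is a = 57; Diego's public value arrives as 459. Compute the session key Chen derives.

1279

Shared key K = 459^57 mod 1831.
459^1 ≡ 459 (mod 1831)
459^2 = (459^1)^2 ≡ 459^2 = 210681 ≡ 116 (mod 1831)
459^4 = (459^2)^2 ≡ 116^2 = 13456 ≡ 639 (mod 1831)
459^8 = (459^4)^2 ≡ 639^2 = 408321 ≡ 8 (mod 1831)
459^16 = (459^8)^2 ≡ 8^2 = 64 ≡ 64 (mod 1831)
459^32 = (459^16)^2 ≡ 64^2 = 4096 ≡ 434 (mod 1831)
459^57 = 459^32 · 459^16 · 459^8 · 459^1 ≡ 434 · 64 · 8 · 459 ≡ 1279 (mod 1831).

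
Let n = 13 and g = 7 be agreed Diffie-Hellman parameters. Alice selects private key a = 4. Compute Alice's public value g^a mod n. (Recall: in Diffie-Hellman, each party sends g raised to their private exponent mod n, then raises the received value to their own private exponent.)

Public value = 7^4 mod 13.
7^1 ≡ 7 (mod 13)
7^2 = (7^1)^2 ≡ 7^2 = 49 ≡ 10 (mod 13)
7^4 = (7^2)^2 ≡ 10^2 = 100 ≡ 9 (mod 13)

9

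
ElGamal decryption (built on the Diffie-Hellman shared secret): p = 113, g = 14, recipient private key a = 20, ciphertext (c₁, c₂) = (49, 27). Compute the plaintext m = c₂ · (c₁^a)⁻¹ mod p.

Shared mask s = c₁^a mod p = 49^20 mod 113.
49^1 ≡ 49 (mod 113)
49^2 = (49^1)^2 ≡ 49^2 = 2401 ≡ 28 (mod 113)
49^4 = (49^2)^2 ≡ 28^2 = 784 ≡ 106 (mod 113)
49^8 = (49^4)^2 ≡ 106^2 = 11236 ≡ 49 (mod 113)
49^16 = (49^8)^2 ≡ 49^2 = 2401 ≡ 28 (mod 113)
49^20 = 49^16 · 49^4 ≡ 28 · 106 ≡ 30 (mod 113).
So s = 30; s⁻¹ ≡ 49 (mod 113).
m = c₂ · s⁻¹ mod 113 = 27 · 49 mod 113 = 80.

80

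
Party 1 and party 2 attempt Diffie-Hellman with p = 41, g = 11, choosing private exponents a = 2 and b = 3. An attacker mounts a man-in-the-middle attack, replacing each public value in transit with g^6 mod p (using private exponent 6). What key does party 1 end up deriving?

23

Party 1 receives an attacker's public value M = 11^6 mod 41 instead of the honest one.
11^1 ≡ 11 (mod 41)
11^2 = (11^1)^2 ≡ 11^2 = 121 ≡ 39 (mod 41)
11^4 = (11^2)^2 ≡ 39^2 = 1521 ≡ 4 (mod 41)
11^6 = 11^4 · 11^2 ≡ 4 · 39 ≡ 33 (mod 41).
So M = 33. Party 1 computes K = M^2 mod 41.
33^1 ≡ 33 (mod 41)
33^2 = (33^1)^2 ≡ 33^2 = 1089 ≡ 23 (mod 41)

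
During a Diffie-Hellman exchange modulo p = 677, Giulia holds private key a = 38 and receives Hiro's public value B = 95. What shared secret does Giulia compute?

Shared key K = 95^38 mod 677.
95^1 ≡ 95 (mod 677)
95^2 = (95^1)^2 ≡ 95^2 = 9025 ≡ 224 (mod 677)
95^4 = (95^2)^2 ≡ 224^2 = 50176 ≡ 78 (mod 677)
95^8 = (95^4)^2 ≡ 78^2 = 6084 ≡ 668 (mod 677)
95^16 = (95^8)^2 ≡ 668^2 = 446224 ≡ 81 (mod 677)
95^32 = (95^16)^2 ≡ 81^2 = 6561 ≡ 468 (mod 677)
95^38 = 95^32 · 95^4 · 95^2 ≡ 468 · 78 · 224 ≡ 90 (mod 677).

90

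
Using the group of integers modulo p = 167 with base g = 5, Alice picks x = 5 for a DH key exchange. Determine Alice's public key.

119

Public value = 5^5 mod 167.
5^1 ≡ 5 (mod 167)
5^2 = (5^1)^2 ≡ 5^2 = 25 ≡ 25 (mod 167)
5^4 = (5^2)^2 ≡ 25^2 = 625 ≡ 124 (mod 167)
5^5 = 5^4 · 5^1 ≡ 124 · 5 ≡ 119 (mod 167).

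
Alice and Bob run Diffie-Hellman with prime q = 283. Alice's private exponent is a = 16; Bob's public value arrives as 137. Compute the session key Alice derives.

179

Shared key K = 137^16 mod 283.
137^1 ≡ 137 (mod 283)
137^2 = (137^1)^2 ≡ 137^2 = 18769 ≡ 91 (mod 283)
137^4 = (137^2)^2 ≡ 91^2 = 8281 ≡ 74 (mod 283)
137^8 = (137^4)^2 ≡ 74^2 = 5476 ≡ 99 (mod 283)
137^16 = (137^8)^2 ≡ 99^2 = 9801 ≡ 179 (mod 283)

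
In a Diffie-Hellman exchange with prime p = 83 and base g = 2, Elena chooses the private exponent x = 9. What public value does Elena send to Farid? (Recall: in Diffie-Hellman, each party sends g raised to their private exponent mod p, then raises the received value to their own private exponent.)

14

Public value = 2^9 mod 83.
2^1 ≡ 2 (mod 83)
2^2 = (2^1)^2 ≡ 2^2 = 4 ≡ 4 (mod 83)
2^4 = (2^2)^2 ≡ 4^2 = 16 ≡ 16 (mod 83)
2^8 = (2^4)^2 ≡ 16^2 = 256 ≡ 7 (mod 83)
2^9 = 2^8 · 2^1 ≡ 7 · 2 ≡ 14 (mod 83).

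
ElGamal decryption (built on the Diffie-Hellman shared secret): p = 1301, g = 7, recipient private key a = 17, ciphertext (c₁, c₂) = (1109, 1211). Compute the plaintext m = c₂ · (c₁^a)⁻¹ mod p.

163

Shared mask s = c₁^a mod p = 1109^17 mod 1301.
1109^1 ≡ 1109 (mod 1301)
1109^2 = (1109^1)^2 ≡ 1109^2 = 1229881 ≡ 436 (mod 1301)
1109^4 = (1109^2)^2 ≡ 436^2 = 190096 ≡ 150 (mod 1301)
1109^8 = (1109^4)^2 ≡ 150^2 = 22500 ≡ 383 (mod 1301)
1109^16 = (1109^8)^2 ≡ 383^2 = 146689 ≡ 977 (mod 1301)
1109^17 = 1109^16 · 1109^1 ≡ 977 · 1109 ≡ 1061 (mod 1301).
So s = 1061; s⁻¹ ≡ 1198 (mod 1301).
m = c₂ · s⁻¹ mod 1301 = 1211 · 1198 mod 1301 = 163.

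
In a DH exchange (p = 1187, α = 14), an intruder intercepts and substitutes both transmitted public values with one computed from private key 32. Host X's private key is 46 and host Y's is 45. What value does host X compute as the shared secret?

662

Host X receives an intruder's public value M = 14^32 mod 1187 instead of the honest one.
14^1 ≡ 14 (mod 1187)
14^2 = (14^1)^2 ≡ 14^2 = 196 ≡ 196 (mod 1187)
14^4 = (14^2)^2 ≡ 196^2 = 38416 ≡ 432 (mod 1187)
14^8 = (14^4)^2 ≡ 432^2 = 186624 ≡ 265 (mod 1187)
14^16 = (14^8)^2 ≡ 265^2 = 70225 ≡ 192 (mod 1187)
14^32 = (14^16)^2 ≡ 192^2 = 36864 ≡ 67 (mod 1187)
So M = 67. Host X computes K = M^46 mod 1187.
67^1 ≡ 67 (mod 1187)
67^2 = (67^1)^2 ≡ 67^2 = 4489 ≡ 928 (mod 1187)
67^4 = (67^2)^2 ≡ 928^2 = 861184 ≡ 609 (mod 1187)
67^8 = (67^4)^2 ≡ 609^2 = 370881 ≡ 537 (mod 1187)
67^16 = (67^8)^2 ≡ 537^2 = 288369 ≡ 1115 (mod 1187)
67^32 = (67^16)^2 ≡ 1115^2 = 1243225 ≡ 436 (mod 1187)
67^46 = 67^32 · 67^8 · 67^4 · 67^2 ≡ 436 · 537 · 609 · 928 ≡ 662 (mod 1187).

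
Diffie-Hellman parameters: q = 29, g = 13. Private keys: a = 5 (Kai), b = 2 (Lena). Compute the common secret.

Kai sends A = g^a mod q = 13^5 mod 29.
13^1 ≡ 13 (mod 29)
13^2 = (13^1)^2 ≡ 13^2 = 169 ≡ 24 (mod 29)
13^4 = (13^2)^2 ≡ 24^2 = 576 ≡ 25 (mod 29)
13^5 = 13^4 · 13^1 ≡ 25 · 13 ≡ 6 (mod 29).
So A = 6. Lena then computes K = A^b mod q = 6^2 mod 29.
6^1 ≡ 6 (mod 29)
6^2 = (6^1)^2 ≡ 6^2 = 36 ≡ 7 (mod 29)

7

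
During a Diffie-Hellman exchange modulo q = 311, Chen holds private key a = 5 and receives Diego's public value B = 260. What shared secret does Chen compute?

15

Shared key K = 260^5 mod 311.
260^1 ≡ 260 (mod 311)
260^2 = (260^1)^2 ≡ 260^2 = 67600 ≡ 113 (mod 311)
260^4 = (260^2)^2 ≡ 113^2 = 12769 ≡ 18 (mod 311)
260^5 = 260^4 · 260^1 ≡ 18 · 260 ≡ 15 (mod 311).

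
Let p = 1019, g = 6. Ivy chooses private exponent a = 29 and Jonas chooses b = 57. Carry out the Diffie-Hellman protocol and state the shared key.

Jonas sends B = g^b mod p = 6^57 mod 1019.
6^1 ≡ 6 (mod 1019)
6^2 = (6^1)^2 ≡ 6^2 = 36 ≡ 36 (mod 1019)
6^4 = (6^2)^2 ≡ 36^2 = 1296 ≡ 277 (mod 1019)
6^8 = (6^4)^2 ≡ 277^2 = 76729 ≡ 304 (mod 1019)
6^16 = (6^8)^2 ≡ 304^2 = 92416 ≡ 706 (mod 1019)
6^32 = (6^16)^2 ≡ 706^2 = 498436 ≡ 145 (mod 1019)
6^57 = 6^32 · 6^16 · 6^8 · 6^1 ≡ 145 · 706 · 304 · 6 ≡ 301 (mod 1019).
So B = 301. Ivy then computes K = B^a mod p = 301^29 mod 1019.
301^1 ≡ 301 (mod 1019)
301^2 = (301^1)^2 ≡ 301^2 = 90601 ≡ 929 (mod 1019)
301^4 = (301^2)^2 ≡ 929^2 = 863041 ≡ 967 (mod 1019)
301^8 = (301^4)^2 ≡ 967^2 = 935089 ≡ 666 (mod 1019)
301^16 = (301^8)^2 ≡ 666^2 = 443556 ≡ 291 (mod 1019)
301^29 = 301^16 · 301^8 · 301^4 · 301^1 ≡ 291 · 666 · 967 · 301 ≡ 417 (mod 1019).

417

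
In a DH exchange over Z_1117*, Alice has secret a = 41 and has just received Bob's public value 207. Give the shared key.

Shared key K = 207^41 mod 1117.
207^1 ≡ 207 (mod 1117)
207^2 = (207^1)^2 ≡ 207^2 = 42849 ≡ 403 (mod 1117)
207^4 = (207^2)^2 ≡ 403^2 = 162409 ≡ 444 (mod 1117)
207^8 = (207^4)^2 ≡ 444^2 = 197136 ≡ 544 (mod 1117)
207^16 = (207^8)^2 ≡ 544^2 = 295936 ≡ 1048 (mod 1117)
207^32 = (207^16)^2 ≡ 1048^2 = 1098304 ≡ 293 (mod 1117)
207^41 = 207^32 · 207^8 · 207^1 ≡ 293 · 544 · 207 ≡ 198 (mod 1117).

198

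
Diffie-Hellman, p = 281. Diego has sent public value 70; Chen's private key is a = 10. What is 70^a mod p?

Shared key K = 70^10 mod 281.
70^1 ≡ 70 (mod 281)
70^2 = (70^1)^2 ≡ 70^2 = 4900 ≡ 123 (mod 281)
70^4 = (70^2)^2 ≡ 123^2 = 15129 ≡ 236 (mod 281)
70^8 = (70^4)^2 ≡ 236^2 = 55696 ≡ 58 (mod 281)
70^10 = 70^8 · 70^2 ≡ 58 · 123 ≡ 109 (mod 281).

109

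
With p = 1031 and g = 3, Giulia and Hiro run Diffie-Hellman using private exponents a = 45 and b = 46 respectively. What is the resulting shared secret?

Hiro sends B = g^b mod p = 3^46 mod 1031.
3^1 ≡ 3 (mod 1031)
3^2 = (3^1)^2 ≡ 3^2 = 9 ≡ 9 (mod 1031)
3^4 = (3^2)^2 ≡ 9^2 = 81 ≡ 81 (mod 1031)
3^8 = (3^4)^2 ≡ 81^2 = 6561 ≡ 375 (mod 1031)
3^16 = (3^8)^2 ≡ 375^2 = 140625 ≡ 409 (mod 1031)
3^32 = (3^16)^2 ≡ 409^2 = 167281 ≡ 259 (mod 1031)
3^46 = 3^32 · 3^8 · 3^4 · 3^2 ≡ 259 · 375 · 81 · 9 ≡ 200 (mod 1031).
So B = 200. Giulia then computes K = B^a mod p = 200^45 mod 1031.
200^1 ≡ 200 (mod 1031)
200^2 = (200^1)^2 ≡ 200^2 = 40000 ≡ 822 (mod 1031)
200^4 = (200^2)^2 ≡ 822^2 = 675684 ≡ 379 (mod 1031)
200^8 = (200^4)^2 ≡ 379^2 = 143641 ≡ 332 (mod 1031)
200^16 = (200^8)^2 ≡ 332^2 = 110224 ≡ 938 (mod 1031)
200^32 = (200^16)^2 ≡ 938^2 = 879844 ≡ 401 (mod 1031)
200^45 = 200^32 · 200^8 · 200^4 · 200^1 ≡ 401 · 332 · 379 · 200 ≡ 282 (mod 1031).

282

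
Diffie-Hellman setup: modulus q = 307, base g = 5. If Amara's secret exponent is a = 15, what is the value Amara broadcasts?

288

Public value = 5^15 mod 307.
5^1 ≡ 5 (mod 307)
5^2 = (5^1)^2 ≡ 5^2 = 25 ≡ 25 (mod 307)
5^4 = (5^2)^2 ≡ 25^2 = 625 ≡ 11 (mod 307)
5^8 = (5^4)^2 ≡ 11^2 = 121 ≡ 121 (mod 307)
5^15 = 5^8 · 5^4 · 5^2 · 5^1 ≡ 121 · 11 · 25 · 5 ≡ 288 (mod 307).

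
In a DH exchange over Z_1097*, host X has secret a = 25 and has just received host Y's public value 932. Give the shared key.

959

Shared key K = 932^25 mod 1097.
932^1 ≡ 932 (mod 1097)
932^2 = (932^1)^2 ≡ 932^2 = 868624 ≡ 897 (mod 1097)
932^4 = (932^2)^2 ≡ 897^2 = 804609 ≡ 508 (mod 1097)
932^8 = (932^4)^2 ≡ 508^2 = 258064 ≡ 269 (mod 1097)
932^16 = (932^8)^2 ≡ 269^2 = 72361 ≡ 1056 (mod 1097)
932^25 = 932^16 · 932^8 · 932^1 ≡ 1056 · 269 · 932 ≡ 959 (mod 1097).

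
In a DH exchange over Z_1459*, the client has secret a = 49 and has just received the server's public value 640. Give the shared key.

1285

Shared key K = 640^49 mod 1459.
640^1 ≡ 640 (mod 1459)
640^2 = (640^1)^2 ≡ 640^2 = 409600 ≡ 1080 (mod 1459)
640^4 = (640^2)^2 ≡ 1080^2 = 1166400 ≡ 659 (mod 1459)
640^8 = (640^4)^2 ≡ 659^2 = 434281 ≡ 958 (mod 1459)
640^16 = (640^8)^2 ≡ 958^2 = 917764 ≡ 53 (mod 1459)
640^32 = (640^16)^2 ≡ 53^2 = 2809 ≡ 1350 (mod 1459)
640^49 = 640^32 · 640^16 · 640^1 ≡ 1350 · 53 · 640 ≡ 1285 (mod 1459).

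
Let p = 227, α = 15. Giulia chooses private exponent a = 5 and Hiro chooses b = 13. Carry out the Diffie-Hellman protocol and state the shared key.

143

Giulia sends A = α^a mod p = 15^5 mod 227.
15^1 ≡ 15 (mod 227)
15^2 = (15^1)^2 ≡ 15^2 = 225 ≡ 225 (mod 227)
15^4 = (15^2)^2 ≡ 225^2 = 50625 ≡ 4 (mod 227)
15^5 = 15^4 · 15^1 ≡ 4 · 15 ≡ 60 (mod 227).
So A = 60. Hiro then computes K = A^b mod p = 60^13 mod 227.
60^1 ≡ 60 (mod 227)
60^2 = (60^1)^2 ≡ 60^2 = 3600 ≡ 195 (mod 227)
60^4 = (60^2)^2 ≡ 195^2 = 38025 ≡ 116 (mod 227)
60^8 = (60^4)^2 ≡ 116^2 = 13456 ≡ 63 (mod 227)
60^13 = 60^8 · 60^4 · 60^1 ≡ 63 · 116 · 60 ≡ 143 (mod 227).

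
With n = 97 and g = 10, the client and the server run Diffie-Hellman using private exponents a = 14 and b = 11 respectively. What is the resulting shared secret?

48

The server sends B = g^b mod n = 10^11 mod 97.
10^1 ≡ 10 (mod 97)
10^2 = (10^1)^2 ≡ 10^2 = 100 ≡ 3 (mod 97)
10^4 = (10^2)^2 ≡ 3^2 = 9 ≡ 9 (mod 97)
10^8 = (10^4)^2 ≡ 9^2 = 81 ≡ 81 (mod 97)
10^11 = 10^8 · 10^2 · 10^1 ≡ 81 · 3 · 10 ≡ 5 (mod 97).
So B = 5. The client then computes K = B^a mod n = 5^14 mod 97.
5^1 ≡ 5 (mod 97)
5^2 = (5^1)^2 ≡ 5^2 = 25 ≡ 25 (mod 97)
5^4 = (5^2)^2 ≡ 25^2 = 625 ≡ 43 (mod 97)
5^8 = (5^4)^2 ≡ 43^2 = 1849 ≡ 6 (mod 97)
5^14 = 5^8 · 5^4 · 5^2 ≡ 6 · 43 · 25 ≡ 48 (mod 97).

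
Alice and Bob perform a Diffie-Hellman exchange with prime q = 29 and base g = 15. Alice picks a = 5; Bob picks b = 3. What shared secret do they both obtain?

14

Bob sends B = g^b mod q = 15^3 mod 29.
15^1 ≡ 15 (mod 29)
15^2 = (15^1)^2 ≡ 15^2 = 225 ≡ 22 (mod 29)
15^3 = 15^2 · 15^1 ≡ 22 · 15 ≡ 11 (mod 29).
So B = 11. Alice then computes K = B^a mod q = 11^5 mod 29.
11^1 ≡ 11 (mod 29)
11^2 = (11^1)^2 ≡ 11^2 = 121 ≡ 5 (mod 29)
11^4 = (11^2)^2 ≡ 5^2 = 25 ≡ 25 (mod 29)
11^5 = 11^4 · 11^1 ≡ 25 · 11 ≡ 14 (mod 29).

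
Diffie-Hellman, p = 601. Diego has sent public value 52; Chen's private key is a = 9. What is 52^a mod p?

Shared key K = 52^9 mod 601.
52^1 ≡ 52 (mod 601)
52^2 = (52^1)^2 ≡ 52^2 = 2704 ≡ 300 (mod 601)
52^4 = (52^2)^2 ≡ 300^2 = 90000 ≡ 451 (mod 601)
52^8 = (52^4)^2 ≡ 451^2 = 203401 ≡ 263 (mod 601)
52^9 = 52^8 · 52^1 ≡ 263 · 52 ≡ 454 (mod 601).

454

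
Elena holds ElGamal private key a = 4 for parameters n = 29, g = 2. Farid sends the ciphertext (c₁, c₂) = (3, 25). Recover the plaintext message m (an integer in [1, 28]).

20

Shared mask s = c₁^a mod n = 3^4 mod 29.
3^1 ≡ 3 (mod 29)
3^2 = (3^1)^2 ≡ 3^2 = 9 ≡ 9 (mod 29)
3^4 = (3^2)^2 ≡ 9^2 = 81 ≡ 23 (mod 29)
So s = 23; s⁻¹ ≡ 24 (mod 29).
m = c₂ · s⁻¹ mod 29 = 25 · 24 mod 29 = 20.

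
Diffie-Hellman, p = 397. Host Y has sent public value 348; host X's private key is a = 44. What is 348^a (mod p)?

79

Shared key K = 348^44 mod 397.
348^1 ≡ 348 (mod 397)
348^2 = (348^1)^2 ≡ 348^2 = 121104 ≡ 19 (mod 397)
348^4 = (348^2)^2 ≡ 19^2 = 361 ≡ 361 (mod 397)
348^8 = (348^4)^2 ≡ 361^2 = 130321 ≡ 105 (mod 397)
348^16 = (348^8)^2 ≡ 105^2 = 11025 ≡ 306 (mod 397)
348^32 = (348^16)^2 ≡ 306^2 = 93636 ≡ 341 (mod 397)
348^44 = 348^32 · 348^8 · 348^4 ≡ 341 · 105 · 361 ≡ 79 (mod 397).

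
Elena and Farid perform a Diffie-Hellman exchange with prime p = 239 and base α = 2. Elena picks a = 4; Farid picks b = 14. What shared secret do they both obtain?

51

Farid sends B = α^b mod p = 2^14 mod 239.
2^1 ≡ 2 (mod 239)
2^2 = (2^1)^2 ≡ 2^2 = 4 ≡ 4 (mod 239)
2^4 = (2^2)^2 ≡ 4^2 = 16 ≡ 16 (mod 239)
2^8 = (2^4)^2 ≡ 16^2 = 256 ≡ 17 (mod 239)
2^14 = 2^8 · 2^4 · 2^2 ≡ 17 · 16 · 4 ≡ 132 (mod 239).
So B = 132. Elena then computes K = B^a mod p = 132^4 mod 239.
132^1 ≡ 132 (mod 239)
132^2 = (132^1)^2 ≡ 132^2 = 17424 ≡ 216 (mod 239)
132^4 = (132^2)^2 ≡ 216^2 = 46656 ≡ 51 (mod 239)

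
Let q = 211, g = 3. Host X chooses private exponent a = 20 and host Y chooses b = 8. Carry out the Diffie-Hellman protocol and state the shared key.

161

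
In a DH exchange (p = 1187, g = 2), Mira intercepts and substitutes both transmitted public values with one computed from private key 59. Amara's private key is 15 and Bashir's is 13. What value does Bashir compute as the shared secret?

421

Bashir receives Mira's public value M = 2^59 mod 1187 instead of the honest one.
2^1 ≡ 2 (mod 1187)
2^2 = (2^1)^2 ≡ 2^2 = 4 ≡ 4 (mod 1187)
2^4 = (2^2)^2 ≡ 4^2 = 16 ≡ 16 (mod 1187)
2^8 = (2^4)^2 ≡ 16^2 = 256 ≡ 256 (mod 1187)
2^16 = (2^8)^2 ≡ 256^2 = 65536 ≡ 251 (mod 1187)
2^32 = (2^16)^2 ≡ 251^2 = 63001 ≡ 90 (mod 1187)
2^59 = 2^32 · 2^16 · 2^8 · 2^2 · 2^1 ≡ 90 · 251 · 256 · 4 · 2 ≡ 995 (mod 1187).
So M = 995. Bashir computes K = M^13 mod 1187.
995^1 ≡ 995 (mod 1187)
995^2 = (995^1)^2 ≡ 995^2 = 990025 ≡ 67 (mod 1187)
995^4 = (995^2)^2 ≡ 67^2 = 4489 ≡ 928 (mod 1187)
995^8 = (995^4)^2 ≡ 928^2 = 861184 ≡ 609 (mod 1187)
995^13 = 995^8 · 995^4 · 995^1 ≡ 609 · 928 · 995 ≡ 421 (mod 1187).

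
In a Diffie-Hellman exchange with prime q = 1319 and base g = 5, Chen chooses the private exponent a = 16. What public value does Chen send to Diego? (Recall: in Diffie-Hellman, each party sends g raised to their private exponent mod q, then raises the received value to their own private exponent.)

Public value = 5^16 (mod 1319).
5^1 ≡ 5 (mod 1319)
5^2 = (5^1)^2 ≡ 5^2 = 25 ≡ 25 (mod 1319)
5^4 = (5^2)^2 ≡ 25^2 = 625 ≡ 625 (mod 1319)
5^8 = (5^4)^2 ≡ 625^2 = 390625 ≡ 201 (mod 1319)
5^16 = (5^8)^2 ≡ 201^2 = 40401 ≡ 831 (mod 1319)

831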